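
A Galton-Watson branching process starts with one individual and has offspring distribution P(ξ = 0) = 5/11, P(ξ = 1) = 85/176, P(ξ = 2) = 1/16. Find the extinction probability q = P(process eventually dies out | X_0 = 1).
q = 1

Mean offspring μ = 0·5/11 + 1·85/176 + 2·1/16 = 107/176 ≤ 1. For μ ≤ 1 with offspring not concentrated at 1, the Galton-Watson process goes extinct almost surely, so q = 1.
(Algebraic check: The pgf is f(s) = 5/11 + 85/176·s + 1/16·s². The extinction probability q is the smallest fixed point of f in [0, 1]. Setting s = f(s):
  1/16·s² + (85/176 − 1)·s + 5/11 = 0
  1/16·s² − (5/11 + 1/16)·s + 5/11 = 0
which factors as (s − 1)·(1/16·s − 5/11) = 0, giving roots s = 1 and s = (5/11)/(1/16) = 80/11. Since 80/11 ≥ 1, the smallest root in [0, 1] is s = 1.)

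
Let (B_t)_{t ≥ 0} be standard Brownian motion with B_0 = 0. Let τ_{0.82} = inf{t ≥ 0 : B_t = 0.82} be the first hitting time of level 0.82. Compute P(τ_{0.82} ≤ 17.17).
P(τ_{0.82} ≤ 17.17) = 2(1 − Φ(0.82/√17.17)) = 2(1 − Φ(0.1979)) ≈ 0.8431

By the reflection principle for standard BM, P(τ_b ≤ t) = 2 · P(B_t ≥ b). Since B_t ~ N(0, t), P(B_t ≥ 0.82) = 1 − Φ(0.82/√t) = 1 − Φ(0.82/√17.17) = 1 − Φ(0.1979) ≈ 0.42156. Doubling: P(τ_{0.82} ≤ 17.17) ≈ 2 · 0.42156 = 0.84312 ≈ 0.8431.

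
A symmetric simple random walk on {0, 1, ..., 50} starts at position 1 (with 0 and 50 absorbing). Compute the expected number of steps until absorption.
E[τ | X_0 = 1] = 49

Let v_k = E[τ | X_0 = k]. Boundary: v_0 = v_50 = 0. Recurrence: v_k = 1 + (v_{k-1} + v_{k+1})/2 for 1 ≤ k ≤ 49. The particular solution to v_k − (v_{k-1} + v_{k+1})/2 = 1 is v_k = −k^2. Adding homogeneous solution A + B k and matching boundaries gives v_k = k (50 − k). Substituting k = 1: v_1 = 1 · 49 = 49.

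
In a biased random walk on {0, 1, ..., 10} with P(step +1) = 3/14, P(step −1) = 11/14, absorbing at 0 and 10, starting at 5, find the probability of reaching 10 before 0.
P(hit 10 before 0) = (1 − (11/3)^5) / (1 − (11/3)^10) = 243/161294

Let u_k denote P(reach 10 before 0 | start at k). Boundary: u_0 = 0, u_10 = 1. Recurrence: u_k = 3/14·u_{k+1} + 11/14·u_{k-1} for 1 ≤ k ≤ 9. Try u_k = A + B·r^k with r = q/p = (11/14)/(3/14) = 11/3. Substitution satisfies the recurrence; boundary conditions give:
  u_k = (1 − r^k) / (1 − r^N) = (1 − (11/3)^5) / (1 − (11/3)^10) = 243/161294.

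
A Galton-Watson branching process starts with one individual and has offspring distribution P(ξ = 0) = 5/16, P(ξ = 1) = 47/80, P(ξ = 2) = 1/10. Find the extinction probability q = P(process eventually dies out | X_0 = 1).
q = 1

Mean offspring μ = 0·5/16 + 1·47/80 + 2·1/10 = 63/80 ≤ 1. For μ ≤ 1 with offspring not concentrated at 1, the Galton-Watson process goes extinct almost surely, so q = 1.
(Algebraic check: The pgf is f(s) = 5/16 + 47/80·s + 1/10·s². The extinction probability q is the smallest fixed point of f in [0, 1]. Setting s = f(s):
  1/10·s² + (47/80 − 1)·s + 5/16 = 0
  1/10·s² − (5/16 + 1/10)·s + 5/16 = 0
which factors as (s − 1)·(1/10·s − 5/16) = 0, giving roots s = 1 and s = (5/16)/(1/10) = 25/8. Since 25/8 ≥ 1, the smallest root in [0, 1] is s = 1.)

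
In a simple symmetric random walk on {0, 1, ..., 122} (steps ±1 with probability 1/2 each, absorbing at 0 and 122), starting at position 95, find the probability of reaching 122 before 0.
P(hit 122 before 0) = 95/122

Let u_k = P(hit 122 before 0 | start at k). Then u_0 = 0, u_122 = 1, and u_k = u_{k-1}/2 + u_{k+1}/2 for 1 ≤ k ≤ 121. This harmonic recurrence is solved by u_k = k/122, giving u_95 = 95/122.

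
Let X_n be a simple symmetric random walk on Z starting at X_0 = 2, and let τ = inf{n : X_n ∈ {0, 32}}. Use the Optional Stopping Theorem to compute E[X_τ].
E[X_τ] = 2

X_n is a martingale and τ is a bounded-mean stopping time (indeed τ is finite a.s. with bounded expectation since the walk is in a bounded region). By the OST, E[X_τ] = E[X_0] = 2. Equivalently: E[X_τ] = 32 · P(hit 32 first) + 0 · P(hit 0 first) = 32 · (2/32) = 2.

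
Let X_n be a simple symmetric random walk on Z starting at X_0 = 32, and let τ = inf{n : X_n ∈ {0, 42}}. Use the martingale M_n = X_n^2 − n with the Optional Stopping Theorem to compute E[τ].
E[τ] = 320

M_n = X_n^2 − n is a martingale (since E[X_{n+1}^2 | F_n] = X_n^2 + 1). By OST (τ has finite mean in a bounded region), E[M_τ] = E[M_0] = X_0^2 − 0 = 32^2 = 1024. Also E[M_τ] = E[X_τ^2] − E[τ]. The walk exits at 0 or 42, with P(hit 42 first) = 32/42, so E[X_τ^2] = 42^2 · 32/42 + 0 = 1344. Thus E[τ] = E[X_τ^2] − E[M_τ] = 1344 − 1024 = 320 = 32(42 − 32) = 320.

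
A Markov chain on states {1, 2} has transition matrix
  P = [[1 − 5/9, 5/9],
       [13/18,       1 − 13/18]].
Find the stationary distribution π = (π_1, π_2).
π_1 = 13/23, π_2 = 10/23

Solve πP = π with π_1 + π_2 = 1. From πP = π: π_1 · (1 − 5/9) + π_2 · 13/18 = π_1 ⇒ π_2 · 13/18 = π_1 · 5/9 ⇒ π_2/π_1 = (5/9)/(13/18) = 10/13. Together with π_1 + π_2 = 1:
  π_1 = (13/18)/(5/9 + 13/18) = (13/18)/(23/18) = 13/23,
  π_2 = (5/9)/(5/9 + 13/18) = (5/9)/(23/18) = 10/23.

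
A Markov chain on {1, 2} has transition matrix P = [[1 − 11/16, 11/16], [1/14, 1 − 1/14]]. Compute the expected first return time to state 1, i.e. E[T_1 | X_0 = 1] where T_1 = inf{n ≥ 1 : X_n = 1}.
E[T_1 | X_0 = 1] = 1/π_1 = 85/8

For an irreducible recurrent Markov chain with stationary distribution π, E[T_i | X_0 = i] = 1/π_i (Kac's formula). Here π_1 = (1/14)/(11/16 + 1/14) = (1/14)/(85/112) = 8/85, so E[T_1 | X_0 = 1] = 1/π_1 = (11/16 + 1/14)/(1/14) = (85/112)/(1/14) = 85/8.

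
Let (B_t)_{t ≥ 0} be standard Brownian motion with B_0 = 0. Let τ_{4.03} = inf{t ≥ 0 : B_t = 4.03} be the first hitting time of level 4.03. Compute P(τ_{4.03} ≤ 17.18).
P(τ_{4.03} ≤ 17.18) = 2(1 − Φ(4.03/√17.18)) = 2(1 − Φ(0.9723)) ≈ 0.3309

By the reflection principle for standard BM, P(τ_b ≤ t) = 2 · P(B_t ≥ b). Since B_t ~ N(0, t), P(B_t ≥ 4.03) = 1 − Φ(4.03/√t) = 1 − Φ(4.03/√17.18) = 1 − Φ(0.9723) ≈ 0.16545. Doubling: P(τ_{4.03} ≤ 17.18) ≈ 2 · 0.16545 = 0.33090 ≈ 0.3309.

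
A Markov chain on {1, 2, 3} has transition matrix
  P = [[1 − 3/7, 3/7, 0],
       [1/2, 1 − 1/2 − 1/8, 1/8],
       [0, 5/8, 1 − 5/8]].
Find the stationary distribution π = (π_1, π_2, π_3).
π = (35/71, 30/71, 6/71)

This is a birth-death chain on three states, which satisfies detailed balance: π_1 · P_{12} = π_2 · P_{21} and π_2 · P_{23} = π_3 · P_{32}.
From π_1 · 3/7 = π_2 · 1/2: π_2/π_1 = (3/7)/(1/2) = 6/7.
From π_2 · 1/8 = π_3 · 5/8: π_3/π_2 = (1/8)/(5/8) = 1/5.
Take π_1 proportional to 1; then unnormalized π = (1, 6/7, 6/35). Normalize by dividing by the sum 71/35:
  π = (35/71, 30/71, 6/71).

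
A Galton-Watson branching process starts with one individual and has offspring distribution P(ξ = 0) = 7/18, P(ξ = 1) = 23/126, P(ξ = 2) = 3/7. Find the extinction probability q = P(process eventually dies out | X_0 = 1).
q = 49/54

The pgf is f(s) = 7/18 + 23/126·s + 3/7·s². The extinction probability q is the smallest fixed point of f in [0, 1]. Setting s = f(s):
  3/7·s² + (23/126 − 1)·s + 7/18 = 0
  3/7·s² − (7/18 + 3/7)·s + 7/18 = 0
which factors as (s − 1)·(3/7·s − 7/18) = 0, giving roots s = 1 and s = (7/18)/(3/7) = 49/54.
Mean offspring μ = 23/126 + 2·3/7 = 131/126 > 1 (supercritical), so q < 1. The extinction probability is the smaller root: q = (7/18)/(3/7) = 49/54.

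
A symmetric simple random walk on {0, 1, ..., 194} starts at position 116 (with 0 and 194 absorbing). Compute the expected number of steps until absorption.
E[τ | X_0 = 116] = 9048

Let v_k = E[τ | X_0 = k]. Boundary: v_0 = v_194 = 0. Recurrence: v_k = 1 + (v_{k-1} + v_{k+1})/2 for 1 ≤ k ≤ 193. The particular solution to v_k − (v_{k-1} + v_{k+1})/2 = 1 is v_k = −k^2. Adding homogeneous solution A + B k and matching boundaries gives v_k = k (194 − k). Substituting k = 116: v_116 = 116 · 78 = 9048.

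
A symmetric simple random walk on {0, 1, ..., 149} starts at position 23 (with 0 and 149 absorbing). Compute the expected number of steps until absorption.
E[τ | X_0 = 23] = 2898

Let v_k = E[τ | X_0 = k]. Boundary: v_0 = v_149 = 0. Recurrence: v_k = 1 + (v_{k-1} + v_{k+1})/2 for 1 ≤ k ≤ 148. The particular solution to v_k − (v_{k-1} + v_{k+1})/2 = 1 is v_k = −k^2. Adding homogeneous solution A + B k and matching boundaries gives v_k = k (149 − k). Substituting k = 23: v_23 = 23 · 126 = 2898.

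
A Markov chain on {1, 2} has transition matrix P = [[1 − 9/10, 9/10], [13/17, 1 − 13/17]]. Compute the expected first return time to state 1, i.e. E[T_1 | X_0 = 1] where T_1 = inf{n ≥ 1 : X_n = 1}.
E[T_1 | X_0 = 1] = 1/π_1 = 283/130

For an irreducible recurrent Markov chain with stationary distribution π, E[T_i | X_0 = i] = 1/π_i (Kac's formula). Here π_1 = (13/17)/(9/10 + 13/17) = (13/17)/(283/170) = 130/283, so E[T_1 | X_0 = 1] = 1/π_1 = (9/10 + 13/17)/(13/17) = (283/170)/(13/17) = 283/130.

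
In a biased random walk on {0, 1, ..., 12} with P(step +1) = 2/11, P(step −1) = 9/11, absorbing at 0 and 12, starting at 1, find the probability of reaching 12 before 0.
P(hit 12 before 0) = (1 − (9/2)^1) / (1 − (9/2)^12) = 2048/40347076055

Let u_k denote P(reach 12 before 0 | start at k). Boundary: u_0 = 0, u_12 = 1. Recurrence: u_k = 2/11·u_{k+1} + 9/11·u_{k-1} for 1 ≤ k ≤ 11. Try u_k = A + B·r^k with r = q/p = (9/11)/(2/11) = 9/2. Substitution satisfies the recurrence; boundary conditions give:
  u_k = (1 − r^k) / (1 − r^N) = (1 − (9/2)^1) / (1 − (9/2)^12) = 2048/40347076055.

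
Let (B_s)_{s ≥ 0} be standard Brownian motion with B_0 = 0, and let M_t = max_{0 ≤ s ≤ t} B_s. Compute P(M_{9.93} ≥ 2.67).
P(M_{9.93} ≥ 2.67) = 2·P(B_{9.93} ≥ 2.67) = 2(1 − Φ(2.67/√9.93)) ≈ 0.3968

By the reflection principle for Brownian motion, P(M_t ≥ a) = 2 · P(B_t ≥ a) for a ≥ 0. Since B_t ~ N(0, t), P(B_t ≥ 2.67) = 1 − Φ(2.67/√t) = 1 − Φ(2.67/√9.93) = 1 − Φ(0.8473). So
  P(M_{9.93} ≥ 2.67) = 2(1 − Φ(0.8473)) ≈ 0.3968.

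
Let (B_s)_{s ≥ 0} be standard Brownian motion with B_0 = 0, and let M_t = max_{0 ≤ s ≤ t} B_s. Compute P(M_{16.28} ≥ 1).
P(M_{16.28} ≥ 1) = 2·P(B_{16.28} ≥ 1) = 2(1 − Φ(1/√16.28)) ≈ 0.8043

By the reflection principle for Brownian motion, P(M_t ≥ a) = 2 · P(B_t ≥ a) for a ≥ 0. Since B_t ~ N(0, t), P(B_t ≥ 1) = 1 − Φ(1/√t) = 1 − Φ(1/√16.28) = 1 − Φ(0.2478). So
  P(M_{16.28} ≥ 1) = 2(1 − Φ(0.2478)) ≈ 0.8043.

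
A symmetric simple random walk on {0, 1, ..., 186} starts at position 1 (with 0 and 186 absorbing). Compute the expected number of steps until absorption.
E[τ | X_0 = 1] = 185

Let v_k = E[τ | X_0 = k]. Boundary: v_0 = v_186 = 0. Recurrence: v_k = 1 + (v_{k-1} + v_{k+1})/2 for 1 ≤ k ≤ 185. The particular solution to v_k − (v_{k-1} + v_{k+1})/2 = 1 is v_k = −k^2. Adding homogeneous solution A + B k and matching boundaries gives v_k = k (186 − k). Substituting k = 1: v_1 = 1 · 185 = 185.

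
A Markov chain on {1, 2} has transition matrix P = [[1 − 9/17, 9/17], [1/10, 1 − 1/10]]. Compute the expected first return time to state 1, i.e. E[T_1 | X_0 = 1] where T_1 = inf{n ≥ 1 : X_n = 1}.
E[T_1 | X_0 = 1] = 1/π_1 = 107/17

For an irreducible recurrent Markov chain with stationary distribution π, E[T_i | X_0 = i] = 1/π_i (Kac's formula). Here π_1 = (1/10)/(9/17 + 1/10) = (1/10)/(107/170) = 17/107, so E[T_1 | X_0 = 1] = 1/π_1 = (9/17 + 1/10)/(1/10) = (107/170)/(1/10) = 107/17.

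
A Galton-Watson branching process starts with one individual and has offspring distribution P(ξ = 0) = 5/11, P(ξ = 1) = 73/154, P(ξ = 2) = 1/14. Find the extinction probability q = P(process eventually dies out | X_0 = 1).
q = 1

Mean offspring μ = 0·5/11 + 1·73/154 + 2·1/14 = 95/154 ≤ 1. For μ ≤ 1 with offspring not concentrated at 1, the Galton-Watson process goes extinct almost surely, so q = 1.
(Algebraic check: The pgf is f(s) = 5/11 + 73/154·s + 1/14·s². The extinction probability q is the smallest fixed point of f in [0, 1]. Setting s = f(s):
  1/14·s² + (73/154 − 1)·s + 5/11 = 0
  1/14·s² − (5/11 + 1/14)·s + 5/11 = 0
which factors as (s − 1)·(1/14·s − 5/11) = 0, giving roots s = 1 and s = (5/11)/(1/14) = 70/11. Since 70/11 ≥ 1, the smallest root in [0, 1] is s = 1.)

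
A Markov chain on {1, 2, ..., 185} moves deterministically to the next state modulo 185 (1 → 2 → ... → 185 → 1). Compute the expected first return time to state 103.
E[T_103 | X_0 = 103] = 185

The chain cycles deterministically, so starting at state 103 it returns in exactly 185 steps. Equivalently, the stationary distribution is uniform π_j = 1/185 for every state j, so by Kac's formula E[T_103] = 1/π_103 = 185.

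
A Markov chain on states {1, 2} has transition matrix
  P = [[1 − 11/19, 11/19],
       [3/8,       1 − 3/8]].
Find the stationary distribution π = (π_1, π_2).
π_1 = 57/145, π_2 = 88/145

Solve πP = π with π_1 + π_2 = 1. From πP = π: π_1 · (1 − 11/19) + π_2 · 3/8 = π_1 ⇒ π_2 · 3/8 = π_1 · 11/19 ⇒ π_2/π_1 = (11/19)/(3/8) = 88/57. Together with π_1 + π_2 = 1:
  π_1 = (3/8)/(11/19 + 3/8) = (3/8)/(145/152) = 57/145,
  π_2 = (11/19)/(11/19 + 3/8) = (11/19)/(145/152) = 88/145.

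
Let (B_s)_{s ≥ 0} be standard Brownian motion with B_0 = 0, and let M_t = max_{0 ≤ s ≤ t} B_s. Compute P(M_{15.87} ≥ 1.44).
P(M_{15.87} ≥ 1.44) = 2·P(B_{15.87} ≥ 1.44) = 2(1 − Φ(1.44/√15.87)) ≈ 0.7177

By the reflection principle for Brownian motion, P(M_t ≥ a) = 2 · P(B_t ≥ a) for a ≥ 0. Since B_t ~ N(0, t), P(B_t ≥ 1.44) = 1 − Φ(1.44/√t) = 1 − Φ(1.44/√15.87) = 1 − Φ(0.3615). So
  P(M_{15.87} ≥ 1.44) = 2(1 − Φ(0.3615)) ≈ 0.7177.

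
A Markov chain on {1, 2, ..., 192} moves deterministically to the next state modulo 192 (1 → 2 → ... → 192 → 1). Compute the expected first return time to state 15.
E[T_15 | X_0 = 15] = 192

The chain cycles deterministically, so starting at state 15 it returns in exactly 192 steps. Equivalently, the stationary distribution is uniform π_j = 1/192 for every state j, so by Kac's formula E[T_15] = 1/π_15 = 192.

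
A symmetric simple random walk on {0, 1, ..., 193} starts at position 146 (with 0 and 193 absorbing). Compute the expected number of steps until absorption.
E[τ | X_0 = 146] = 6862

Let v_k = E[τ | X_0 = k]. Boundary: v_0 = v_193 = 0. Recurrence: v_k = 1 + (v_{k-1} + v_{k+1})/2 for 1 ≤ k ≤ 192. The particular solution to v_k − (v_{k-1} + v_{k+1})/2 = 1 is v_k = −k^2. Adding homogeneous solution A + B k and matching boundaries gives v_k = k (193 − k). Substituting k = 146: v_146 = 146 · 47 = 6862.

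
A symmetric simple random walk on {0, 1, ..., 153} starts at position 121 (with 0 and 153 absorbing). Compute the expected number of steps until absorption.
E[τ | X_0 = 121] = 3872

Let v_k = E[τ | X_0 = k]. Boundary: v_0 = v_153 = 0. Recurrence: v_k = 1 + (v_{k-1} + v_{k+1})/2 for 1 ≤ k ≤ 152. The particular solution to v_k − (v_{k-1} + v_{k+1})/2 = 1 is v_k = −k^2. Adding homogeneous solution A + B k and matching boundaries gives v_k = k (153 − k). Substituting k = 121: v_121 = 121 · 32 = 3872.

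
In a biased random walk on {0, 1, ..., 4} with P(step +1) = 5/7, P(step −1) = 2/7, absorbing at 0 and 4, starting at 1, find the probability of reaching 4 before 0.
P(hit 4 before 0) = (1 − (2/5)^1) / (1 − (2/5)^4) = 125/203

Let u_k denote P(reach 4 before 0 | start at k). Boundary: u_0 = 0, u_4 = 1. Recurrence: u_k = 5/7·u_{k+1} + 2/7·u_{k-1} for 1 ≤ k ≤ 3. Try u_k = A + B·r^k with r = q/p = (2/7)/(5/7) = 2/5. Substitution satisfies the recurrence; boundary conditions give:
  u_k = (1 − r^k) / (1 − r^N) = (1 − (2/5)^1) / (1 − (2/5)^4) = 125/203.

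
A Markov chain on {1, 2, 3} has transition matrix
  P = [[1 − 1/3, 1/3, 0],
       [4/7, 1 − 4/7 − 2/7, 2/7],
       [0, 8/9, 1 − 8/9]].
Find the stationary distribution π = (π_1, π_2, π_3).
π = (48/85, 28/85, 9/85)

This is a birth-death chain on three states, which satisfies detailed balance: π_1 · P_{12} = π_2 · P_{21} and π_2 · P_{23} = π_3 · P_{32}.
From π_1 · 1/3 = π_2 · 4/7: π_2/π_1 = (1/3)/(4/7) = 7/12.
From π_2 · 2/7 = π_3 · 8/9: π_3/π_2 = (2/7)/(8/9) = 9/28.
Take π_1 proportional to 1; then unnormalized π = (1, 7/12, 3/16). Normalize by dividing by the sum 85/48:
  π = (48/85, 28/85, 9/85).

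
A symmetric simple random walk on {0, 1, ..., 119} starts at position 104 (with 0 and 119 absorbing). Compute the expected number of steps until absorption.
E[τ | X_0 = 104] = 1560

Let v_k = E[τ | X_0 = k]. Boundary: v_0 = v_119 = 0. Recurrence: v_k = 1 + (v_{k-1} + v_{k+1})/2 for 1 ≤ k ≤ 118. The particular solution to v_k − (v_{k-1} + v_{k+1})/2 = 1 is v_k = −k^2. Adding homogeneous solution A + B k and matching boundaries gives v_k = k (119 − k). Substituting k = 104: v_104 = 104 · 15 = 1560.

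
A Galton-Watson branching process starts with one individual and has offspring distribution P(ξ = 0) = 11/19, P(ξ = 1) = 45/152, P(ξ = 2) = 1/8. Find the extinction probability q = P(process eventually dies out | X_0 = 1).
q = 1

Mean offspring μ = 0·11/19 + 1·45/152 + 2·1/8 = 83/152 ≤ 1. For μ ≤ 1 with offspring not concentrated at 1, the Galton-Watson process goes extinct almost surely, so q = 1.
(Algebraic check: The pgf is f(s) = 11/19 + 45/152·s + 1/8·s². The extinction probability q is the smallest fixed point of f in [0, 1]. Setting s = f(s):
  1/8·s² + (45/152 − 1)·s + 11/19 = 0
  1/8·s² − (11/19 + 1/8)·s + 11/19 = 0
which factors as (s − 1)·(1/8·s − 11/19) = 0, giving roots s = 1 and s = (11/19)/(1/8) = 88/19. Since 88/19 ≥ 1, the smallest root in [0, 1] is s = 1.)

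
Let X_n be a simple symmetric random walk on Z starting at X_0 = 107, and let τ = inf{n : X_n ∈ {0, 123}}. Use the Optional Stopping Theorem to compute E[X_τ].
E[X_τ] = 107

X_n is a martingale and τ is a bounded-mean stopping time (indeed τ is finite a.s. with bounded expectation since the walk is in a bounded region). By the OST, E[X_τ] = E[X_0] = 107. Equivalently: E[X_τ] = 123 · P(hit 123 first) + 0 · P(hit 0 first) = 123 · (107/123) = 107.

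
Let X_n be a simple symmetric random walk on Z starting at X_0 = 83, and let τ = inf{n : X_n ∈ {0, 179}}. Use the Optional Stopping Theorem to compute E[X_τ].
E[X_τ] = 83

X_n is a martingale and τ is a bounded-mean stopping time (indeed τ is finite a.s. with bounded expectation since the walk is in a bounded region). By the OST, E[X_τ] = E[X_0] = 83. Equivalently: E[X_τ] = 179 · P(hit 179 first) + 0 · P(hit 0 first) = 179 · (83/179) = 83.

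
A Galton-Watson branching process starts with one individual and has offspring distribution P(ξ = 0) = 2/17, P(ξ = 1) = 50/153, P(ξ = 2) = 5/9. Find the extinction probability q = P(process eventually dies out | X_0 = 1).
q = 18/85

The pgf is f(s) = 2/17 + 50/153·s + 5/9·s². The extinction probability q is the smallest fixed point of f in [0, 1]. Setting s = f(s):
  5/9·s² + (50/153 − 1)·s + 2/17 = 0
  5/9·s² − (2/17 + 5/9)·s + 2/17 = 0
which factors as (s − 1)·(5/9·s − 2/17) = 0, giving roots s = 1 and s = (2/17)/(5/9) = 18/85.
Mean offspring μ = 50/153 + 2·5/9 = 220/153 > 1 (supercritical), so q < 1. The extinction probability is the smaller root: q = (2/17)/(5/9) = 18/85.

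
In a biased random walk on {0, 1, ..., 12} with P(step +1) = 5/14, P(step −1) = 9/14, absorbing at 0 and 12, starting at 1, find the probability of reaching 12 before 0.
P(hit 12 before 0) = (1 − (9/5)^1) / (1 − (9/5)^12) = 48828125/70546348964

Let u_k denote P(reach 12 before 0 | start at k). Boundary: u_0 = 0, u_12 = 1. Recurrence: u_k = 5/14·u_{k+1} + 9/14·u_{k-1} for 1 ≤ k ≤ 11. Try u_k = A + B·r^k with r = q/p = (9/14)/(5/14) = 9/5. Substitution satisfies the recurrence; boundary conditions give:
  u_k = (1 − r^k) / (1 − r^N) = (1 − (9/5)^1) / (1 − (9/5)^12) = 48828125/70546348964.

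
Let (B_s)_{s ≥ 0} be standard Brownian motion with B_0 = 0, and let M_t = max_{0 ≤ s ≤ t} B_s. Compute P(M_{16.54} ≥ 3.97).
P(M_{16.54} ≥ 3.97) = 2·P(B_{16.54} ≥ 3.97) = 2(1 − Φ(3.97/√16.54)) ≈ 0.3290

By the reflection principle for Brownian motion, P(M_t ≥ a) = 2 · P(B_t ≥ a) for a ≥ 0. Since B_t ~ N(0, t), P(B_t ≥ 3.97) = 1 − Φ(3.97/√t) = 1 − Φ(3.97/√16.54) = 1 − Φ(0.9762). So
  P(M_{16.54} ≥ 3.97) = 2(1 − Φ(0.9762)) ≈ 0.3290.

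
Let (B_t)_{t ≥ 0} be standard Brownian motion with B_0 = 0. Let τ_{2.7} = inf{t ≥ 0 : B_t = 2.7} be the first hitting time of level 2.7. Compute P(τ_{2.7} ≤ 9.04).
P(τ_{2.7} ≤ 9.04) = 2(1 − Φ(2.7/√9.04)) = 2(1 − Φ(0.8980)) ≈ 0.3692

By the reflection principle for standard BM, P(τ_b ≤ t) = 2 · P(B_t ≥ b). Since B_t ~ N(0, t), P(B_t ≥ 2.7) = 1 − Φ(2.7/√t) = 1 − Φ(2.7/√9.04) = 1 − Φ(0.8980) ≈ 0.18459. Doubling: P(τ_{2.7} ≤ 9.04) ≈ 2 · 0.18459 = 0.36918 ≈ 0.3692.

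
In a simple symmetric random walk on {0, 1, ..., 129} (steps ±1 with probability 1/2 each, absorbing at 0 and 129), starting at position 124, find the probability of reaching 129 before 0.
P(hit 129 before 0) = 124/129

Let u_k = P(hit 129 before 0 | start at k). Then u_0 = 0, u_129 = 1, and u_k = u_{k-1}/2 + u_{k+1}/2 for 1 ≤ k ≤ 128. This harmonic recurrence is solved by u_k = k/129, giving u_124 = 124/129.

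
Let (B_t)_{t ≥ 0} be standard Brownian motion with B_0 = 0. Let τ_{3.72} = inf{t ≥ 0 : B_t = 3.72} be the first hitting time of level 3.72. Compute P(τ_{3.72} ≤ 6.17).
P(τ_{3.72} ≤ 6.17) = 2(1 − Φ(3.72/√6.17)) = 2(1 − Φ(1.4976)) ≈ 0.1342

By the reflection principle for standard BM, P(τ_b ≤ t) = 2 · P(B_t ≥ b). Since B_t ~ N(0, t), P(B_t ≥ 3.72) = 1 − Φ(3.72/√t) = 1 − Φ(3.72/√6.17) = 1 − Φ(1.4976) ≈ 0.06712. Doubling: P(τ_{3.72} ≤ 6.17) ≈ 2 · 0.06712 = 0.13424 ≈ 0.1342.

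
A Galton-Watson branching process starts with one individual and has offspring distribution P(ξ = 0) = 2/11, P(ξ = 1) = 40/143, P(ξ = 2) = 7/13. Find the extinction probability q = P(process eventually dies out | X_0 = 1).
q = 26/77

The pgf is f(s) = 2/11 + 40/143·s + 7/13·s². The extinction probability q is the smallest fixed point of f in [0, 1]. Setting s = f(s):
  7/13·s² + (40/143 − 1)·s + 2/11 = 0
  7/13·s² − (2/11 + 7/13)·s + 2/11 = 0
which factors as (s − 1)·(7/13·s − 2/11) = 0, giving roots s = 1 and s = (2/11)/(7/13) = 26/77.
Mean offspring μ = 40/143 + 2·7/13 = 194/143 > 1 (supercritical), so q < 1. The extinction probability is the smaller root: q = (2/11)/(7/13) = 26/77.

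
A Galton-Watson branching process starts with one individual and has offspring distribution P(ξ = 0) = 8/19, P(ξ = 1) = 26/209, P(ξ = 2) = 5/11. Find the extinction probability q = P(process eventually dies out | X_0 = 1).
q = 88/95

The pgf is f(s) = 8/19 + 26/209·s + 5/11·s². The extinction probability q is the smallest fixed point of f in [0, 1]. Setting s = f(s):
  5/11·s² + (26/209 − 1)·s + 8/19 = 0
  5/11·s² − (8/19 + 5/11)·s + 8/19 = 0
which factors as (s − 1)·(5/11·s − 8/19) = 0, giving roots s = 1 and s = (8/19)/(5/11) = 88/95.
Mean offspring μ = 26/209 + 2·5/11 = 216/209 > 1 (supercritical), so q < 1. The extinction probability is the smaller root: q = (8/19)/(5/11) = 88/95.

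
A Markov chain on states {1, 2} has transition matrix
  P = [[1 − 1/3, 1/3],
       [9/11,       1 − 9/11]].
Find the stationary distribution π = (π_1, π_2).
π_1 = 27/38, π_2 = 11/38

Solve πP = π with π_1 + π_2 = 1. From πP = π: π_1 · (1 − 1/3) + π_2 · 9/11 = π_1 ⇒ π_2 · 9/11 = π_1 · 1/3 ⇒ π_2/π_1 = (1/3)/(9/11) = 11/27. Together with π_1 + π_2 = 1:
  π_1 = (9/11)/(1/3 + 9/11) = (9/11)/(38/33) = 27/38,
  π_2 = (1/3)/(1/3 + 9/11) = (1/3)/(38/33) = 11/38.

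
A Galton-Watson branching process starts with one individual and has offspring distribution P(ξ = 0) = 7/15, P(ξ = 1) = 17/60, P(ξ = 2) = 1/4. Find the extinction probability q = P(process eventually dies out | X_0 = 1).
q = 1

Mean offspring μ = 0·7/15 + 1·17/60 + 2·1/4 = 47/60 ≤ 1. For μ ≤ 1 with offspring not concentrated at 1, the Galton-Watson process goes extinct almost surely, so q = 1.
(Algebraic check: The pgf is f(s) = 7/15 + 17/60·s + 1/4·s². The extinction probability q is the smallest fixed point of f in [0, 1]. Setting s = f(s):
  1/4·s² + (17/60 − 1)·s + 7/15 = 0
  1/4·s² − (7/15 + 1/4)·s + 7/15 = 0
which factors as (s − 1)·(1/4·s − 7/15) = 0, giving roots s = 1 and s = (7/15)/(1/4) = 28/15. Since 28/15 ≥ 1, the smallest root in [0, 1] is s = 1.)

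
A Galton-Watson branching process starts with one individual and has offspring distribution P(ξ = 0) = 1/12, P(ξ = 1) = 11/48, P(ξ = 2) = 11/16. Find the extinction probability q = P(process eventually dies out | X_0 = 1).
q = 4/33

The pgf is f(s) = 1/12 + 11/48·s + 11/16·s². The extinction probability q is the smallest fixed point of f in [0, 1]. Setting s = f(s):
  11/16·s² + (11/48 − 1)·s + 1/12 = 0
  11/16·s² − (1/12 + 11/16)·s + 1/12 = 0
which factors as (s − 1)·(11/16·s − 1/12) = 0, giving roots s = 1 and s = (1/12)/(11/16) = 4/33.
Mean offspring μ = 11/48 + 2·11/16 = 77/48 > 1 (supercritical), so q < 1. The extinction probability is the smaller root: q = (1/12)/(11/16) = 4/33.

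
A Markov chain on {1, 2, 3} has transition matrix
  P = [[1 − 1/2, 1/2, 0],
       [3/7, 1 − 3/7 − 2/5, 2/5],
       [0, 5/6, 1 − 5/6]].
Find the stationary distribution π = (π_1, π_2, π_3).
π = (150/409, 175/409, 84/409)

This is a birth-death chain on three states, which satisfies detailed balance: π_1 · P_{12} = π_2 · P_{21} and π_2 · P_{23} = π_3 · P_{32}.
From π_1 · 1/2 = π_2 · 3/7: π_2/π_1 = (1/2)/(3/7) = 7/6.
From π_2 · 2/5 = π_3 · 5/6: π_3/π_2 = (2/5)/(5/6) = 12/25.
Take π_1 proportional to 1; then unnormalized π = (1, 7/6, 14/25). Normalize by dividing by the sum 409/150:
  π = (150/409, 175/409, 84/409).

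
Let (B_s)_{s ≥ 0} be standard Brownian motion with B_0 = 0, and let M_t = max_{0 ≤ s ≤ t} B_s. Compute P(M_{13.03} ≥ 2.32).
P(M_{13.03} ≥ 2.32) = 2·P(B_{13.03} ≥ 2.32) = 2(1 − Φ(2.32/√13.03)) ≈ 0.5204

By the reflection principle for Brownian motion, P(M_t ≥ a) = 2 · P(B_t ≥ a) for a ≥ 0. Since B_t ~ N(0, t), P(B_t ≥ 2.32) = 1 − Φ(2.32/√t) = 1 − Φ(2.32/√13.03) = 1 − Φ(0.6427). So
  P(M_{13.03} ≥ 2.32) = 2(1 − Φ(0.6427)) ≈ 0.5204.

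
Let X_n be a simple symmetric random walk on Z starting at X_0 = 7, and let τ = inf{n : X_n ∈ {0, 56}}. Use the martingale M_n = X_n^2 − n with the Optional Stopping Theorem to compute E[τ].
E[τ] = 343

M_n = X_n^2 − n is a martingale (since E[X_{n+1}^2 | F_n] = X_n^2 + 1). By OST (τ has finite mean in a bounded region), E[M_τ] = E[M_0] = X_0^2 − 0 = 7^2 = 49. Also E[M_τ] = E[X_τ^2] − E[τ]. The walk exits at 0 or 56, with P(hit 56 first) = 7/56, so E[X_τ^2] = 56^2 · 7/56 + 0 = 392. Thus E[τ] = E[X_τ^2] − E[M_τ] = 392 − 49 = 343 = 7(56 − 7) = 343.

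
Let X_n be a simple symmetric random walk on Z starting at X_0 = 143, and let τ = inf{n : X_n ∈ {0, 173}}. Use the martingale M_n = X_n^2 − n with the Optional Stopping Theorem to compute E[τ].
E[τ] = 4290

M_n = X_n^2 − n is a martingale (since E[X_{n+1}^2 | F_n] = X_n^2 + 1). By OST (τ has finite mean in a bounded region), E[M_τ] = E[M_0] = X_0^2 − 0 = 143^2 = 20449. Also E[M_τ] = E[X_τ^2] − E[τ]. The walk exits at 0 or 173, with P(hit 173 first) = 143/173, so E[X_τ^2] = 173^2 · 143/173 + 0 = 24739. Thus E[τ] = E[X_τ^2] − E[M_τ] = 24739 − 20449 = 4290 = 143(173 − 143) = 4290.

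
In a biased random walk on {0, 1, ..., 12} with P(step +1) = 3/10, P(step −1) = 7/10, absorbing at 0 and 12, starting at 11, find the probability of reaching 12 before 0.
P(hit 12 before 0) = (1 − (7/3)^11) / (1 − (7/3)^12) = 1482862197/3460188940

Let u_k denote P(reach 12 before 0 | start at k). Boundary: u_0 = 0, u_12 = 1. Recurrence: u_k = 3/10·u_{k+1} + 7/10·u_{k-1} for 1 ≤ k ≤ 11. Try u_k = A + B·r^k with r = q/p = (7/10)/(3/10) = 7/3. Substitution satisfies the recurrence; boundary conditions give:
  u_k = (1 − r^k) / (1 − r^N) = (1 − (7/3)^11) / (1 − (7/3)^12) = 1482862197/3460188940.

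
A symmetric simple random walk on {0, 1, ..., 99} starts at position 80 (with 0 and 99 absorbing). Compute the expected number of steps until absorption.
E[τ | X_0 = 80] = 1520

Let v_k = E[τ | X_0 = k]. Boundary: v_0 = v_99 = 0. Recurrence: v_k = 1 + (v_{k-1} + v_{k+1})/2 for 1 ≤ k ≤ 98. The particular solution to v_k − (v_{k-1} + v_{k+1})/2 = 1 is v_k = −k^2. Adding homogeneous solution A + B k and matching boundaries gives v_k = k (99 − k). Substituting k = 80: v_80 = 80 · 19 = 1520.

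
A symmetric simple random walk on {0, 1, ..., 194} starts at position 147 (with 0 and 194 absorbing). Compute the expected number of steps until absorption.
E[τ | X_0 = 147] = 6909

Let v_k = E[τ | X_0 = k]. Boundary: v_0 = v_194 = 0. Recurrence: v_k = 1 + (v_{k-1} + v_{k+1})/2 for 1 ≤ k ≤ 193. The particular solution to v_k − (v_{k-1} + v_{k+1})/2 = 1 is v_k = −k^2. Adding homogeneous solution A + B k and matching boundaries gives v_k = k (194 − k). Substituting k = 147: v_147 = 147 · 47 = 6909.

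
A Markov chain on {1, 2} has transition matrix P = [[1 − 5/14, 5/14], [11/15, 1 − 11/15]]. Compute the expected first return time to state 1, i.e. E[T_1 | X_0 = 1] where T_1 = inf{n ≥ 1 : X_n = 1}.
E[T_1 | X_0 = 1] = 1/π_1 = 229/154

For an irreducible recurrent Markov chain with stationary distribution π, E[T_i | X_0 = i] = 1/π_i (Kac's formula). Here π_1 = (11/15)/(5/14 + 11/15) = (11/15)/(229/210) = 154/229, so E[T_1 | X_0 = 1] = 1/π_1 = (5/14 + 11/15)/(11/15) = (229/210)/(11/15) = 229/154.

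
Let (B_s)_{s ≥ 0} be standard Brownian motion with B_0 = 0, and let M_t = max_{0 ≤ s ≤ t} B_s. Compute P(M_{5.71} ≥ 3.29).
P(M_{5.71} ≥ 3.29) = 2·P(B_{5.71} ≥ 3.29) = 2(1 − Φ(3.29/√5.71)) ≈ 0.1686

By the reflection principle for Brownian motion, P(M_t ≥ a) = 2 · P(B_t ≥ a) for a ≥ 0. Since B_t ~ N(0, t), P(B_t ≥ 3.29) = 1 − Φ(3.29/√t) = 1 − Φ(3.29/√5.71) = 1 − Φ(1.3768). So
  P(M_{5.71} ≥ 3.29) = 2(1 − Φ(1.3768)) ≈ 0.1686.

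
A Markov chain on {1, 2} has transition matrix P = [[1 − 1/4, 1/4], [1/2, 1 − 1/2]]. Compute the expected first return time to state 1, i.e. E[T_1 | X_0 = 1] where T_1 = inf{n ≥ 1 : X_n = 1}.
E[T_1 | X_0 = 1] = 1/π_1 = 3/2

For an irreducible recurrent Markov chain with stationary distribution π, E[T_i | X_0 = i] = 1/π_i (Kac's formula). Here π_1 = (1/2)/(1/4 + 1/2) = (1/2)/(3/4) = 2/3, so E[T_1 | X_0 = 1] = 1/π_1 = (1/4 + 1/2)/(1/2) = (3/4)/(1/2) = 3/2.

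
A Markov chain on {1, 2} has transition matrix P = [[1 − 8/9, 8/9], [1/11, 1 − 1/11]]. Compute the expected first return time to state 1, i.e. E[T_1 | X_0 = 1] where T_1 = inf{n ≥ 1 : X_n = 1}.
E[T_1 | X_0 = 1] = 1/π_1 = 97/9

For an irreducible recurrent Markov chain with stationary distribution π, E[T_i | X_0 = i] = 1/π_i (Kac's formula). Here π_1 = (1/11)/(8/9 + 1/11) = (1/11)/(97/99) = 9/97, so E[T_1 | X_0 = 1] = 1/π_1 = (8/9 + 1/11)/(1/11) = (97/99)/(1/11) = 97/9.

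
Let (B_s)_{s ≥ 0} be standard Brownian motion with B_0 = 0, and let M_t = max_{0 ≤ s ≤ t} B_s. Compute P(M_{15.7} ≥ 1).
P(M_{15.7} ≥ 1) = 2·P(B_{15.7} ≥ 1) = 2(1 − Φ(1/√15.7)) ≈ 0.8007

By the reflection principle for Brownian motion, P(M_t ≥ a) = 2 · P(B_t ≥ a) for a ≥ 0. Since B_t ~ N(0, t), P(B_t ≥ 1) = 1 − Φ(1/√t) = 1 − Φ(1/√15.7) = 1 − Φ(0.2524). So
  P(M_{15.7} ≥ 1) = 2(1 − Φ(0.2524)) ≈ 0.8007.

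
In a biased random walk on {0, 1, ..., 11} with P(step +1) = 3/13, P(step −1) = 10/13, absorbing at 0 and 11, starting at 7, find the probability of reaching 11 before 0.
P(hit 11 before 0) = (1 − (10/3)^7) / (1 − (10/3)^11) = 115688979/14285688979

Let u_k denote P(reach 11 before 0 | start at k). Boundary: u_0 = 0, u_11 = 1. Recurrence: u_k = 3/13·u_{k+1} + 10/13·u_{k-1} for 1 ≤ k ≤ 10. Try u_k = A + B·r^k with r = q/p = (10/13)/(3/13) = 10/3. Substitution satisfies the recurrence; boundary conditions give:
  u_k = (1 − r^k) / (1 − r^N) = (1 − (10/3)^7) / (1 − (10/3)^11) = 115688979/14285688979.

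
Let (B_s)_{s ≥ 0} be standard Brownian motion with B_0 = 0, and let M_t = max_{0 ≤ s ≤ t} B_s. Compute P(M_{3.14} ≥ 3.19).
P(M_{3.14} ≥ 3.19) = 2·P(B_{3.14} ≥ 3.19) = 2(1 − Φ(3.19/√3.14)) ≈ 0.0718

By the reflection principle for Brownian motion, P(M_t ≥ a) = 2 · P(B_t ≥ a) for a ≥ 0. Since B_t ~ N(0, t), P(B_t ≥ 3.19) = 1 − Φ(3.19/√t) = 1 − Φ(3.19/√3.14) = 1 − Φ(1.8002). So
  P(M_{3.14} ≥ 3.19) = 2(1 − Φ(1.8002)) ≈ 0.0718.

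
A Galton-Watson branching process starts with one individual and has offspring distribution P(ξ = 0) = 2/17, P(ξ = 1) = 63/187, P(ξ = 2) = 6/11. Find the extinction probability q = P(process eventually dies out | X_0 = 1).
q = 11/51

The pgf is f(s) = 2/17 + 63/187·s + 6/11·s². The extinction probability q is the smallest fixed point of f in [0, 1]. Setting s = f(s):
  6/11·s² + (63/187 − 1)·s + 2/17 = 0
  6/11·s² − (2/17 + 6/11)·s + 2/17 = 0
which factors as (s − 1)·(6/11·s − 2/17) = 0, giving roots s = 1 and s = (2/17)/(6/11) = 11/51.
Mean offspring μ = 63/187 + 2·6/11 = 267/187 > 1 (supercritical), so q < 1. The extinction probability is the smaller root: q = (2/17)/(6/11) = 11/51.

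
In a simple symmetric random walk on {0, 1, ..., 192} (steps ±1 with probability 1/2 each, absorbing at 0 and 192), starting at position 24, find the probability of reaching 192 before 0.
P(hit 192 before 0) = 24/192 = 1/8

Let u_k = P(hit 192 before 0 | start at k). Then u_0 = 0, u_192 = 1, and u_k = u_{k-1}/2 + u_{k+1}/2 for 1 ≤ k ≤ 191. This harmonic recurrence is solved by u_k = k/192, giving u_24 = 24/192 = 1/8.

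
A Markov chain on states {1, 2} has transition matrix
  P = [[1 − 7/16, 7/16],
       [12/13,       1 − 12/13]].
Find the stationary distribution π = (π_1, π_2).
π_1 = 192/283, π_2 = 91/283

Solve πP = π with π_1 + π_2 = 1. From πP = π: π_1 · (1 − 7/16) + π_2 · 12/13 = π_1 ⇒ π_2 · 12/13 = π_1 · 7/16 ⇒ π_2/π_1 = (7/16)/(12/13) = 91/192. Together with π_1 + π_2 = 1:
  π_1 = (12/13)/(7/16 + 12/13) = (12/13)/(283/208) = 192/283,
  π_2 = (7/16)/(7/16 + 12/13) = (7/16)/(283/208) = 91/283.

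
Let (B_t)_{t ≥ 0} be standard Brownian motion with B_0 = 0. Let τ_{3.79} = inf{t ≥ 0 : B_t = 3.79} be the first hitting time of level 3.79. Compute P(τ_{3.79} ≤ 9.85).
P(τ_{3.79} ≤ 9.85) = 2(1 − Φ(3.79/√9.85)) = 2(1 − Φ(1.2076)) ≈ 0.2272

By the reflection principle for standard BM, P(τ_b ≤ t) = 2 · P(B_t ≥ b). Since B_t ~ N(0, t), P(B_t ≥ 3.79) = 1 − Φ(3.79/√t) = 1 − Φ(3.79/√9.85) = 1 − Φ(1.2076) ≈ 0.11360. Doubling: P(τ_{3.79} ≤ 9.85) ≈ 2 · 0.11360 = 0.22720 ≈ 0.2272.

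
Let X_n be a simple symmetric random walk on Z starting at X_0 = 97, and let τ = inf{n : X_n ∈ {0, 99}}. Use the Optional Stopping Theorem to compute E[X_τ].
E[X_τ] = 97

X_n is a martingale and τ is a bounded-mean stopping time (indeed τ is finite a.s. with bounded expectation since the walk is in a bounded region). By the OST, E[X_τ] = E[X_0] = 97. Equivalently: E[X_τ] = 99 · P(hit 99 first) + 0 · P(hit 0 first) = 99 · (97/99) = 97.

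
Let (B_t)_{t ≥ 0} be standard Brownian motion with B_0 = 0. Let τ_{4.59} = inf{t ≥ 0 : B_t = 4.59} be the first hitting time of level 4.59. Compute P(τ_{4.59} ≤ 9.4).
P(τ_{4.59} ≤ 9.4) = 2(1 − Φ(4.59/√9.4)) = 2(1 − Φ(1.4971)) ≈ 0.1344

By the reflection principle for standard BM, P(τ_b ≤ t) = 2 · P(B_t ≥ b). Since B_t ~ N(0, t), P(B_t ≥ 4.59) = 1 − Φ(4.59/√t) = 1 − Φ(4.59/√9.4) = 1 − Φ(1.4971) ≈ 0.06718. Doubling: P(τ_{4.59} ≤ 9.4) ≈ 2 · 0.06718 = 0.13436 ≈ 0.1344.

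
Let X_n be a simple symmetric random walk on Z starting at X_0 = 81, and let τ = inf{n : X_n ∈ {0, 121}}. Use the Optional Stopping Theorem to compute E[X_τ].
E[X_τ] = 81

X_n is a martingale and τ is a bounded-mean stopping time (indeed τ is finite a.s. with bounded expectation since the walk is in a bounded region). By the OST, E[X_τ] = E[X_0] = 81. Equivalently: E[X_τ] = 121 · P(hit 121 first) + 0 · P(hit 0 first) = 121 · (81/121) = 81.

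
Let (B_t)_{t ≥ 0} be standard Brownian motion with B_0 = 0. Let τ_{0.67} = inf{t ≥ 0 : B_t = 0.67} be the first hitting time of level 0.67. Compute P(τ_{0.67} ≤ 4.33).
P(τ_{0.67} ≤ 4.33) = 2(1 − Φ(0.67/√4.33)) = 2(1 − Φ(0.3220)) ≈ 0.7475

By the reflection principle for standard BM, P(τ_b ≤ t) = 2 · P(B_t ≥ b). Since B_t ~ N(0, t), P(B_t ≥ 0.67) = 1 − Φ(0.67/√t) = 1 − Φ(0.67/√4.33) = 1 − Φ(0.3220) ≈ 0.37373. Doubling: P(τ_{0.67} ≤ 4.33) ≈ 2 · 0.37373 = 0.74746 ≈ 0.7475.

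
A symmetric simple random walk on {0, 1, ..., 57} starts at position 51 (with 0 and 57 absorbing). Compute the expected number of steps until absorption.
E[τ | X_0 = 51] = 306

Let v_k = E[τ | X_0 = k]. Boundary: v_0 = v_57 = 0. Recurrence: v_k = 1 + (v_{k-1} + v_{k+1})/2 for 1 ≤ k ≤ 56. The particular solution to v_k − (v_{k-1} + v_{k+1})/2 = 1 is v_k = −k^2. Adding homogeneous solution A + B k and matching boundaries gives v_k = k (57 − k). Substituting k = 51: v_51 = 51 · 6 = 306.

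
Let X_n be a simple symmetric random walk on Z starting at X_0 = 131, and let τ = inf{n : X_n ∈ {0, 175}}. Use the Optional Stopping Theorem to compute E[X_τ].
E[X_τ] = 131

X_n is a martingale and τ is a bounded-mean stopping time (indeed τ is finite a.s. with bounded expectation since the walk is in a bounded region). By the OST, E[X_τ] = E[X_0] = 131. Equivalently: E[X_τ] = 175 · P(hit 175 first) + 0 · P(hit 0 first) = 175 · (131/175) = 131.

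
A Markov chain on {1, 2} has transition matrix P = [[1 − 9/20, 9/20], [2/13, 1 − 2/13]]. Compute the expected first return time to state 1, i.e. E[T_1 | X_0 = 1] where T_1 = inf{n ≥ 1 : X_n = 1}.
E[T_1 | X_0 = 1] = 1/π_1 = 157/40

For an irreducible recurrent Markov chain with stationary distribution π, E[T_i | X_0 = i] = 1/π_i (Kac's formula). Here π_1 = (2/13)/(9/20 + 2/13) = (2/13)/(157/260) = 40/157, so E[T_1 | X_0 = 1] = 1/π_1 = (9/20 + 2/13)/(2/13) = (157/260)/(2/13) = 157/40.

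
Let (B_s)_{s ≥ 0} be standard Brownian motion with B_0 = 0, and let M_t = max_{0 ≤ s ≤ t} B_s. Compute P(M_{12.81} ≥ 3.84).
P(M_{12.81} ≥ 3.84) = 2·P(B_{12.81} ≥ 3.84) = 2(1 − Φ(3.84/√12.81)) ≈ 0.2833

By the reflection principle for Brownian motion, P(M_t ≥ a) = 2 · P(B_t ≥ a) for a ≥ 0. Since B_t ~ N(0, t), P(B_t ≥ 3.84) = 1 − Φ(3.84/√t) = 1 − Φ(3.84/√12.81) = 1 − Φ(1.0729). So
  P(M_{12.81} ≥ 3.84) = 2(1 − Φ(1.0729)) ≈ 0.2833.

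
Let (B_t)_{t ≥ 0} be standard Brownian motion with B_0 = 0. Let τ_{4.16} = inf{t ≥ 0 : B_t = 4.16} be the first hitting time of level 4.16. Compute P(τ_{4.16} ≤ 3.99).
P(τ_{4.16} ≤ 3.99) = 2(1 − Φ(4.16/√3.99)) = 2(1 − Φ(2.0826)) ≈ 0.0373

By the reflection principle for standard BM, P(τ_b ≤ t) = 2 · P(B_t ≥ b). Since B_t ~ N(0, t), P(B_t ≥ 4.16) = 1 − Φ(4.16/√t) = 1 − Φ(4.16/√3.99) = 1 − Φ(2.0826) ≈ 0.01864. Doubling: P(τ_{4.16} ≤ 3.99) ≈ 2 · 0.01864 = 0.03728 ≈ 0.0373.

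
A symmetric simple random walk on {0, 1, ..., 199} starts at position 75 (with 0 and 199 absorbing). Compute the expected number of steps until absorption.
E[τ | X_0 = 75] = 9300

Let v_k = E[τ | X_0 = k]. Boundary: v_0 = v_199 = 0. Recurrence: v_k = 1 + (v_{k-1} + v_{k+1})/2 for 1 ≤ k ≤ 198. The particular solution to v_k − (v_{k-1} + v_{k+1})/2 = 1 is v_k = −k^2. Adding homogeneous solution A + B k and matching boundaries gives v_k = k (199 − k). Substituting k = 75: v_75 = 75 · 124 = 9300.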